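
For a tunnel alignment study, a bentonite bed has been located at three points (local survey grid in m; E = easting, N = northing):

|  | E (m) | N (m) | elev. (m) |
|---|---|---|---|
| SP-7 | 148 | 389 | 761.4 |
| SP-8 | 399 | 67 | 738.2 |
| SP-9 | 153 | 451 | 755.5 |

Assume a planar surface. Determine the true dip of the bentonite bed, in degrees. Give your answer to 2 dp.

Let the plane be z = a·E + b·N + c.
SP-8−SP-7: 251a − 322b = −23.2;  SP-9−SP-7: 5a + 62b = −5.9.
Solving gives a = −0.19440, b = −0.07948.
Gradient magnitude |∇z| = √(a² + b²) = √(0.03779 + 0.00632) = 0.21002.
True dip = arctan(0.21002) = 11.86°, dipping toward ENE (azimuth ≈ 068°).

11.86°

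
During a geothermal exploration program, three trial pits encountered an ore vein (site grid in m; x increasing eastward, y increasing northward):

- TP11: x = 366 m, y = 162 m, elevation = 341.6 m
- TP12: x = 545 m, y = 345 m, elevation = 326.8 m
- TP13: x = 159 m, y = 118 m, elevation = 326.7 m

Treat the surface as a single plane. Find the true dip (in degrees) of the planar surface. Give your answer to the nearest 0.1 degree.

12.5°

Two edge vectors: TP11→TP12 = (179, 183, -14.8), TP11→TP13 = (-207, -44, -14.9).
Normal n = (TP11→TP12) × (TP11→TP13) = (-3377.9, 5730.7, 30005).
So ∂z/∂x = −n_x/n_z = 0.11258 and ∂z/∂y = −n_y/n_z = −0.19099.
Gradient magnitude |∇z| = √(a² + b²) = √(0.01267 + 0.03648) = 0.22170.
True dip = arctan(0.22170) = 12.5°, dipping toward NNW (azimuth ≈ 329°).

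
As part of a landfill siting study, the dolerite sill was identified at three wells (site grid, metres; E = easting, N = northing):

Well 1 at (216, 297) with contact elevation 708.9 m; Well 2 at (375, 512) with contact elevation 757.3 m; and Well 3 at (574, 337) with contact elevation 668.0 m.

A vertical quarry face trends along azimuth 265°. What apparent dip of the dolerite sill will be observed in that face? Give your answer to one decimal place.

7.0°

Let the plane be z = a·E + b·N + c.
Well 2−Well 1: 159a + 215b = 48.4;  Well 3−Well 1: 358a + 40b = −40.9.
Solving gives a = −0.15195, b = 0.33749.
Unit vector along 265° is (sin 265°, cos 265°) = (-0.9962, -0.0872).
Slope in that direction = a·(-0.9962) + b·(-0.0872) = 0.12196.
Apparent dip = arctan|0.12196| = 7.0° (true dip is 20.3°, so apparent ≤ true as expected).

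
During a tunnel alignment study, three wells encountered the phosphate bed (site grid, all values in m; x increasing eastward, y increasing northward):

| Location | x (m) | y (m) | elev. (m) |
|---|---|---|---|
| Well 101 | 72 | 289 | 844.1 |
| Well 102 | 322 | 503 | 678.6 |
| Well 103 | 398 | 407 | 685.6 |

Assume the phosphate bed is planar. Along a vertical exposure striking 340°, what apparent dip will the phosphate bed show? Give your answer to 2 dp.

Two edge vectors: Well 101→Well 102 = (250, 214, -165.5), Well 101→Well 103 = (326, 118, -158.5).
Normal n = (Well 101→Well 102) × (Well 101→Well 103) = (-14390, -14328, -40264).
So ∂z/∂x = −n_x/n_z = −0.35739 and ∂z/∂y = −n_y/n_z = −0.35585.
Unit vector along 340° is (sin 340°, cos 340°) = (-0.3420, 0.9397).
Slope in that direction = a·(-0.3420) + b·(0.9397) = −0.21216.
Apparent dip = arctan|0.21216| = 11.98° (true dip is 26.8°, so apparent ≤ true as expected).

11.98°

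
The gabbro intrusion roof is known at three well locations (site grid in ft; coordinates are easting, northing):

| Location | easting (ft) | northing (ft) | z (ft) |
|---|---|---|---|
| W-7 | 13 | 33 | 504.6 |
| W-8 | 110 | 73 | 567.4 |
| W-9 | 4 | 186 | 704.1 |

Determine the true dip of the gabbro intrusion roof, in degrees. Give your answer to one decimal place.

Two edge vectors: W-7→W-8 = (97, 40, 62.8), W-7→W-9 = (-9, 153, 199.5).
Normal n = (W-7→W-8) × (W-7→W-9) = (-1628.4, -19916.7, 15201).
So ∂z/∂easting = −n_x/n_z = 0.10712 and ∂z/∂northing = −n_y/n_z = 1.31022.
Gradient magnitude |∇z| = √(a² + b²) = √(0.01148 + 1.71668) = 1.31459.
True dip = arctan(1.31459) = 52.7°, dipping toward S (azimuth ≈ 185°).

52.7°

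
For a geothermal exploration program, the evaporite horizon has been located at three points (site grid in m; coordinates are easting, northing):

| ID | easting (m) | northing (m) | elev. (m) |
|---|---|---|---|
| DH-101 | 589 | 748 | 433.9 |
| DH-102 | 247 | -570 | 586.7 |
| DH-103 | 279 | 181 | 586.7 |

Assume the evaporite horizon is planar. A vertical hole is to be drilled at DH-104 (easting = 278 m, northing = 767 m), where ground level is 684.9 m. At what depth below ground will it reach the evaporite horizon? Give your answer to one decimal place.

Let the plane be z = a·easting + b·northing + c.
DH-102−DH-101: −342a − 1318b = 152.8;  DH-103−DH-101: −310a − 567b = 152.8.
Solving gives a = −0.53456, b = 0.02278.
Then c = 433.9 − a·589 − b·748 = 731.72.
At (278, 767): z_contact = −148.61 + 17.47 + 731.72 = 600.58 m.
Depth below ground = 684.9 − 600.58 = 84.3 m.

84.3 m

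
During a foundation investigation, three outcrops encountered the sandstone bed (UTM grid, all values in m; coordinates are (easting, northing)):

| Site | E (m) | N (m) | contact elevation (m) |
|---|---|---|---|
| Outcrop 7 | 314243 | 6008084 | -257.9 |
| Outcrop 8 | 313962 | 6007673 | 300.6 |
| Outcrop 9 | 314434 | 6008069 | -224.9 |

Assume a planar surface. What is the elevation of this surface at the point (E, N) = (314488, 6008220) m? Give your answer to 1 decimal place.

-433.2 m

Let the plane be z = a·E + b·N + c.
Outcrop 8−Outcrop 7: −281a − 411b = 558.5;  Outcrop 9−Outcrop 7: 191a − 15b = 33.
Solving gives a = 0.062690411, b = −1.401742106.
Then c = -257.9 − a·314243 − b·6008084 = 8401826.39.
At (314488, 6008220): z = 19715.4 − 8421975.0 + 8401826.39 = -433.2 m.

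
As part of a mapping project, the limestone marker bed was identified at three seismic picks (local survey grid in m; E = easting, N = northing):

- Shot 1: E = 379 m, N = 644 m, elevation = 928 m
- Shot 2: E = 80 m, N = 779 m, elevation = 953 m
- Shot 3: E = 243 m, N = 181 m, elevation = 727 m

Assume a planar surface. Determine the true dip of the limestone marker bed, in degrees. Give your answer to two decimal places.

Two edge vectors: Shot 1→Shot 2 = (-299, 135, 25), Shot 1→Shot 3 = (-136, -463, -201).
Normal n = (Shot 1→Shot 2) × (Shot 1→Shot 3) = (-15560, -63499, 156797).
So ∂z/∂E = −n_x/n_z = 0.09924 and ∂z/∂N = −n_y/n_z = 0.40498.
Gradient magnitude |∇z| = √(a² + b²) = √(0.00985 + 0.16401) = 0.41696.
True dip = arctan(0.41696) = 22.63°, dipping toward SSW (azimuth ≈ 194°).

22.63°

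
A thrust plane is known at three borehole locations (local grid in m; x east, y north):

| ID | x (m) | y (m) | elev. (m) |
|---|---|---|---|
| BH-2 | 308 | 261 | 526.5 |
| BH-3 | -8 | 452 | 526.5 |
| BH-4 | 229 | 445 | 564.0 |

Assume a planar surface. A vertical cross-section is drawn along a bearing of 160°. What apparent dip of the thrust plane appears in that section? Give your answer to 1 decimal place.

Two edge vectors: BH-2→BH-3 = (-316, 191, 0), BH-2→BH-4 = (-79, 184, 37.5).
Normal n = (BH-2→BH-3) × (BH-2→BH-4) = (7162.5, 11850, -43055).
So ∂z/∂x = −n_x/n_z = 0.16636 and ∂z/∂y = −n_y/n_z = 0.27523.
Unit vector along 160° is (sin 160°, cos 160°) = (0.3420, -0.9397).
Slope in that direction = a·(0.3420) + b·(-0.9397) = −0.20173.
Apparent dip = arctan|0.20173| = 11.4° (true dip is 17.8°, so apparent ≤ true as expected).

11.4°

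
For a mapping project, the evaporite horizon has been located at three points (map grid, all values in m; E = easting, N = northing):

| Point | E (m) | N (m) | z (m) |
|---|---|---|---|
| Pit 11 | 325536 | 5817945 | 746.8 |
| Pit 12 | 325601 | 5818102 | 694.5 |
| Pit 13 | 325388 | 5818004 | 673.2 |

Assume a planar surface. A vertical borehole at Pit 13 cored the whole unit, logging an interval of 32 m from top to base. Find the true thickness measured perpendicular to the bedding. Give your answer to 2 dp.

27.94 m

Let the plane be z = a·E + b·N + c.
Pit 12−Pit 11: 65a + 157b = −52.3;  Pit 13−Pit 11: −148a + 59b = −73.6.
Solving gives a = 0.31286, b = −0.46265.
|∇z| = √(a²+b²) = 0.55851, so dip δ = arctan(0.55851) = 29.18°.
True thickness = vertical thickness × cos δ = 32 × cos 29.18° = 27.94 m.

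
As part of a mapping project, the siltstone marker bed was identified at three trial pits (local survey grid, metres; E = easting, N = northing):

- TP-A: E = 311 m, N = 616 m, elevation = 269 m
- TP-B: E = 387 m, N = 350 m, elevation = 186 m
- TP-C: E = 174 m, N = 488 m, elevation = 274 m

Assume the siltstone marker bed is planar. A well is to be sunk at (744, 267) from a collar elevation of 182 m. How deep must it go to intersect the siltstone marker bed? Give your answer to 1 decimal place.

108.2 m

Two edge vectors: TP-A→TP-B = (76, -266, -83), TP-A→TP-C = (-137, -128, 5).
Normal n = (TP-A→TP-B) × (TP-A→TP-C) = (-11954, 10991, -46170).
So ∂z/∂E = −n_x/n_z = −0.25891 and ∂z/∂N = −n_y/n_z = 0.23806.
Intercept c from TP-A: 269 + 80.52 − 146.64 = 202.88.
At (744, 267): z_contact = −192.63 + 63.56 + 202.88 = 73.81 m.
Depth below ground = 182 − 73.81 = 108.2 m.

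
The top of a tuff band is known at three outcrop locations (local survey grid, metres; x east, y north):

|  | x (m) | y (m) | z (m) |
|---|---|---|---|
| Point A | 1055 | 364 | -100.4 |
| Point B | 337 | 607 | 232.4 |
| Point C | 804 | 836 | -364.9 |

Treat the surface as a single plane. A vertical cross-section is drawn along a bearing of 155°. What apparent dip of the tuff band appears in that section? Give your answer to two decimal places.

Two edge vectors: Point A→Point B = (-718, 243, 332.8), Point A→Point C = (-251, 472, -264.5).
Normal n = (Point A→Point B) × (Point A→Point C) = (-221355.1, -273443.8, -277903).
So ∂z/∂x = −n_x/n_z = −0.79652 and ∂z/∂y = −n_y/n_z = −0.98395.
Unit vector along 155° is (sin 155°, cos 155°) = (0.4226, -0.9063).
Slope in that direction = a·(0.4226) + b·(-0.9063) = 0.55514.
Apparent dip = arctan|0.55514| = 29.04° (true dip is 51.7°, so apparent ≤ true as expected).

29.04°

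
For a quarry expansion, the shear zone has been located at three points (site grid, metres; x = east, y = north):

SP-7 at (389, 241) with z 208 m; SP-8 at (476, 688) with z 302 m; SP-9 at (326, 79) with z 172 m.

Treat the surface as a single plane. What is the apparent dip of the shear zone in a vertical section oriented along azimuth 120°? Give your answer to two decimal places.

Two edge vectors: SP-7→SP-8 = (87, 447, 94), SP-7→SP-9 = (-63, -162, -36).
Normal n = (SP-7→SP-8) × (SP-7→SP-9) = (-864, -2790, 14067).
So ∂z/∂x = −n_x/n_z = 0.06142 and ∂z/∂y = −n_y/n_z = 0.19834.
Unit vector along 120° is (sin 120°, cos 120°) = (0.8660, -0.5000).
Slope in that direction = a·(0.8660) + b·(-0.5000) = −0.04598.
Apparent dip = arctan|0.04598| = 2.63° (true dip is 11.7°, so apparent ≤ true as expected).

2.63°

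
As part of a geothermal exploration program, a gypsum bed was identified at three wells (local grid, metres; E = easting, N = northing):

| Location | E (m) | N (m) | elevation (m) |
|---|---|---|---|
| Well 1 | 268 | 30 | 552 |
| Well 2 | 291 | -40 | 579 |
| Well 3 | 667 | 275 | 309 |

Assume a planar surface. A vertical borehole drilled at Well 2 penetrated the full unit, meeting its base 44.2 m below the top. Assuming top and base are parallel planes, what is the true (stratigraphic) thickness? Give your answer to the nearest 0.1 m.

38.3 m

Let the plane be z = a·E + b·N + c.
Well 2−Well 1: 23a − 70b = 27;  Well 3−Well 1: 399a + 245b = −243.
Solving gives a = −0.30970, b = −0.48747.
|∇z| = √(a²+b²) = 0.57753, so dip δ = arctan(0.57753) = 30.01°.
True thickness = vertical thickness × cos δ = 44.2 × cos 30.01° = 38.3 m.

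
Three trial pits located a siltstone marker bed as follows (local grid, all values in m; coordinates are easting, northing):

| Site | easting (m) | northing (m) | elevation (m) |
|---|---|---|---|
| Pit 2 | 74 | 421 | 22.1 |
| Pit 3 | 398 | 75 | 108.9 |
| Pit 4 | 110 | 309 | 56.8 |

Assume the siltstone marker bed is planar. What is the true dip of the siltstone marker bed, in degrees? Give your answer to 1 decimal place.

19.5°

Two edge vectors: Pit 2→Pit 3 = (324, -346, 86.8), Pit 2→Pit 4 = (36, -112, 34.7).
Normal n = (Pit 2→Pit 3) × (Pit 2→Pit 4) = (-2284.6, -8118, -23832).
So ∂z/∂easting = −n_x/n_z = −0.09586 and ∂z/∂northing = −n_y/n_z = −0.34063.
Gradient magnitude |∇z| = √(a² + b²) = √(0.00919 + 0.11603) = 0.35387.
True dip = arctan(0.35387) = 19.5°, dipping toward NNE (azimuth ≈ 016°).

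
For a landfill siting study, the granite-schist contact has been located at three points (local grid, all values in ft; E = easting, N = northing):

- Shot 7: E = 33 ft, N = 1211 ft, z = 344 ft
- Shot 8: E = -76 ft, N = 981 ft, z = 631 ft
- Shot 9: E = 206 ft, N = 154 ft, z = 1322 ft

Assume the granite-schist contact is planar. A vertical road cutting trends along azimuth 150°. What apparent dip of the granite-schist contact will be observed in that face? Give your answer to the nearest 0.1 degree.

Let the plane be z = a·E + b·N + c.
Shot 8−Shot 7: −109a − 230b = 287;  Shot 9−Shot 7: 173a − 1057b = 978.
Solving gives a = −0.50592, b = −1.00806.
Unit vector along 150° is (sin 150°, cos 150°) = (0.5000, -0.8660).
Slope in that direction = a·(0.5000) + b·(-0.8660) = 0.62005.
Apparent dip = arctan|0.62005| = 31.8° (true dip is 48.4°, so apparent ≤ true as expected).

31.8°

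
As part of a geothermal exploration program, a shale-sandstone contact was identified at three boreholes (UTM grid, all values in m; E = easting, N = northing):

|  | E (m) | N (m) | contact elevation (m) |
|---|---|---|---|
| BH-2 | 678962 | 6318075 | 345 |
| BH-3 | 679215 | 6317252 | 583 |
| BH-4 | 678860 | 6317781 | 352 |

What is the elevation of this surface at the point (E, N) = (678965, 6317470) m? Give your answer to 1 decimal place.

445.7 m

Let the plane be z = a·E + b·N + c.
BH-3−BH-2: 253a − 823b = 238;  BH-4−BH-2: −102a − 294b = 7.
Solving gives a = 0.405556819, b = −0.164512910.
Then c = 345 − a·678962 − b·6318075 = 764392.23.
At (678965, 6317470): z = 275358.9 − 1039305.4 + 764392.23 = 445.7 m.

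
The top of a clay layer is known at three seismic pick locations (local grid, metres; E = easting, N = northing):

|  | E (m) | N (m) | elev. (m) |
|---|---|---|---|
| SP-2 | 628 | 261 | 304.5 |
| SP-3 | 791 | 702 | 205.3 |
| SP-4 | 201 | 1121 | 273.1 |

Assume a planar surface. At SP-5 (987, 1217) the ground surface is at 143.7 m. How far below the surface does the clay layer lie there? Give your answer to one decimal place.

Let the plane be z = a·E + b·N + c.
SP-3−SP-2: 163a + 441b = −99.2;  SP-4−SP-2: −427a + 860b = −31.4.
Solving gives a = −0.217557, b = −0.144531.
Then c = 304.5 − a·628 − b·261 = 478.85.
At (987, 1217): z_contact = −214.73 − 175.89 + 478.85 = 88.23 m.
Depth below ground = 143.7 − 88.23 = 55.5 m.

55.5 m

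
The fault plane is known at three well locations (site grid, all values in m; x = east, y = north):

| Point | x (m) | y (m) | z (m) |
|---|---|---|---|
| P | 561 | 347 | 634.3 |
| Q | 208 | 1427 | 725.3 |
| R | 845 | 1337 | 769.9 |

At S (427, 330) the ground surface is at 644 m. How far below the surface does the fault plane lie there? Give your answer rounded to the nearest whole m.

23 m

Let the plane be z = a·x + b·y + c.
Q−P: −353a + 1080b = 91;  R−P: 284a + 990b = 135.6.
Solving gives a = 0.08589, b = 0.11233.
Then c = 634.3 − a·561 − b·347 = 547.14.
At (427, 330): z_contact = 36.7 + 37.1 + 547.14 = 620.9 m.
Depth below ground = 644 − 620.9 = 23 m.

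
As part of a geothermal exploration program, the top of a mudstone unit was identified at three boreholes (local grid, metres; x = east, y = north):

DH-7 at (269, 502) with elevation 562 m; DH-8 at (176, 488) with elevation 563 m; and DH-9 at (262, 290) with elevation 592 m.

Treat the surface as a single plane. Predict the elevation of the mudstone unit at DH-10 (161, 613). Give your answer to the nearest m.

Two edge vectors: DH-7→DH-8 = (-93, -14, 1), DH-7→DH-9 = (-7, -212, 30).
Normal n = (DH-7→DH-8) × (DH-7→DH-9) = (-208, 2783, 19618).
So ∂z/∂x = −n_x/n_z = 0.01060 and ∂z/∂y = −n_y/n_z = −0.14186.
Intercept c from DH-7: 562 − 2.85 + 71.21 = 630.36.
At (161, 613): z = 1.7 − 87.0 + 630.36 = 545.1 m.

545 m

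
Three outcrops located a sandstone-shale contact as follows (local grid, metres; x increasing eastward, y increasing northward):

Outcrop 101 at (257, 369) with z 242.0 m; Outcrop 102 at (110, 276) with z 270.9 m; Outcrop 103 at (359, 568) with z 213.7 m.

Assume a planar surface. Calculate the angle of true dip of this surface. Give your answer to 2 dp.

Two edge vectors: Outcrop 101→Outcrop 102 = (-147, -93, 28.9), Outcrop 101→Outcrop 103 = (102, 199, -28.3).
Normal n = (Outcrop 101→Outcrop 102) × (Outcrop 101→Outcrop 103) = (-3119.2, -1212.3, -19767).
So ∂z/∂x = −n_x/n_z = −0.15780 and ∂z/∂y = −n_y/n_z = −0.06133.
Gradient magnitude |∇z| = √(a² + b²) = √(0.02490 + 0.00376) = 0.16930.
True dip = arctan(0.16930) = 9.61°, dipping toward ENE (azimuth ≈ 069°).

9.61°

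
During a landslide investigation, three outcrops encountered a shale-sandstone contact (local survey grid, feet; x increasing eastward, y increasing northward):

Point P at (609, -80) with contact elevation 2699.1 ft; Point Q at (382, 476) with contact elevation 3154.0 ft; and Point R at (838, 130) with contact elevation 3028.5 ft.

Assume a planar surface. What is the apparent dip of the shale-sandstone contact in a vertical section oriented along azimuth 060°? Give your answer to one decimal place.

43.4°

Let the plane be z = a·x + b·y + c.
Point Q−Point P: −227a + 556b = 454.9;  Point R−Point P: 229a + 210b = 329.4.
Solving gives a = 0.50069, b = 1.02258.
Unit vector along 060° is (sin 60°, cos 60°) = (0.8660, 0.5000).
Slope in that direction = a·(0.8660) + b·(0.5000) = 0.94490.
Apparent dip = arctan|0.94490| = 43.4° (true dip is 48.7°, so apparent ≤ true as expected).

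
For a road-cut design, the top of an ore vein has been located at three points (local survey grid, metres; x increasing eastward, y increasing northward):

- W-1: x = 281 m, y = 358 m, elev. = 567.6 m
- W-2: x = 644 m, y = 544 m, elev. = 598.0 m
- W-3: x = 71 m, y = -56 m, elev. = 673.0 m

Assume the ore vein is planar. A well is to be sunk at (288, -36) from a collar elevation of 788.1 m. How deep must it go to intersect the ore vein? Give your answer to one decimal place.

60.3 m

Two edge vectors: W-1→W-2 = (363, 186, 30.4), W-1→W-3 = (-210, -414, 105.4).
Normal n = (W-1→W-2) × (W-1→W-3) = (32190, -44644.2, -111222).
So ∂z/∂x = −n_x/n_z = 0.28942 and ∂z/∂y = −n_y/n_z = −0.40140.
Intercept c from W-1: 567.6 − 81.33 + 143.70 = 629.97.
At (288, -36): z_contact = 83.35 + 14.45 + 629.97 = 727.78 m.
Depth below ground = 788.1 − 727.78 = 60.3 m.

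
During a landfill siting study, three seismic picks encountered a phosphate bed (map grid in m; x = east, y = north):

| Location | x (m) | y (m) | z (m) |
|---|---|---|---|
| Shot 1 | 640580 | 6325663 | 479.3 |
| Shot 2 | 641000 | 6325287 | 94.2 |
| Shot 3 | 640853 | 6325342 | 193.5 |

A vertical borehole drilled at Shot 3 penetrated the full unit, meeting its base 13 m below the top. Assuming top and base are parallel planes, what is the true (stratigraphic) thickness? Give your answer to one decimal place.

10.7 m

Let the plane be z = a·x + b·y + c.
Shot 2−Shot 1: 420a − 376b = −385.1;  Shot 3−Shot 1: 273a − 321b = −285.8.
Solving gives a = −0.50219, b = 0.46325.
|∇z| = √(a²+b²) = 0.68322, so dip δ = arctan(0.68322) = 34.34°.
True thickness = vertical thickness × cos δ = 13 × cos 34.34° = 10.7 m.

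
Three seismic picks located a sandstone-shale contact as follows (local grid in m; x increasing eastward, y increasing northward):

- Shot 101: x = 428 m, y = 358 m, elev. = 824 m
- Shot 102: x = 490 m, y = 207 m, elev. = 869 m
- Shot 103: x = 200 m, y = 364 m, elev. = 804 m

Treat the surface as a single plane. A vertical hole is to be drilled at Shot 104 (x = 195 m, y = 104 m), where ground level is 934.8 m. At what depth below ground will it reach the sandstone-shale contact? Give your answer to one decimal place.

Let the plane be z = a·x + b·y + c.
Shot 102−Shot 101: 62a − 151b = 45;  Shot 103−Shot 101: −228a + 6b = −20.
Solving gives a = 0.08075, b = −0.26486.
Then c = 824 − a·428 − b·358 = 884.26.
At (195, 104): z_contact = 15.75 − 27.55 + 884.26 = 872.46 m.
Depth below ground = 934.8 − 872.46 = 62.3 m.

62.3 m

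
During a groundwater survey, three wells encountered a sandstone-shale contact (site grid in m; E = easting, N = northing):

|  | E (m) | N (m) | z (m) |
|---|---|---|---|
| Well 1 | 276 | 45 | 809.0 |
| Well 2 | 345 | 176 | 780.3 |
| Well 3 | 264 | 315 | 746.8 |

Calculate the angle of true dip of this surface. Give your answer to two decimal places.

Two edge vectors: Well 1→Well 2 = (69, 131, -28.7), Well 1→Well 3 = (-12, 270, -62.2).
Normal n = (Well 1→Well 2) × (Well 1→Well 3) = (-399.2, 4636.2, 20202).
So ∂z/∂E = −n_x/n_z = 0.01976 and ∂z/∂N = −n_y/n_z = −0.22949.
Gradient magnitude |∇z| = √(a² + b²) = √(0.00039 + 0.05267) = 0.23034.
True dip = arctan(0.23034) = 12.97°, dipping toward N (azimuth ≈ 355°).

12.97°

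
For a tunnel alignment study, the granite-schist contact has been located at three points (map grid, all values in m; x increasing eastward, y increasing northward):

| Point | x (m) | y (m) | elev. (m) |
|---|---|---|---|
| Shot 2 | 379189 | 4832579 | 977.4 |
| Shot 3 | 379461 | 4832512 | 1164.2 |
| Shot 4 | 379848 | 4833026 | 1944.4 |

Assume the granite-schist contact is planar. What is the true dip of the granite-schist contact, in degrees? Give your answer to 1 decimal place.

50.9°

Two edge vectors: Shot 2→Shot 3 = (272, -67, 186.8), Shot 2→Shot 4 = (659, 447, 967).
Normal n = (Shot 2→Shot 3) × (Shot 2→Shot 4) = (-148288.6, -139922.8, 165737).
So ∂z/∂x = −n_x/n_z = 0.89472 and ∂z/∂y = −n_y/n_z = 0.84425.
Gradient magnitude |∇z| = √(a² + b²) = √(0.80053 + 0.71275) = 1.23015.
True dip = arctan(1.23015) = 50.9°, dipping toward SW (azimuth ≈ 227°).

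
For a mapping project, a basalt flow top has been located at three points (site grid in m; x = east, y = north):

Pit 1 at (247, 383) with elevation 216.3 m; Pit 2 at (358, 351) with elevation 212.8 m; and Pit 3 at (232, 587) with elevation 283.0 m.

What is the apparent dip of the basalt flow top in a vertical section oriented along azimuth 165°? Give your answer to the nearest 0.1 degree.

Two edge vectors: Pit 1→Pit 2 = (111, -32, -3.5), Pit 1→Pit 3 = (-15, 204, 66.7).
Normal n = (Pit 1→Pit 2) × (Pit 1→Pit 3) = (-1420.4, -7351.2, 22164).
So ∂z/∂x = −n_x/n_z = 0.06409 and ∂z/∂y = −n_y/n_z = 0.33167.
Unit vector along 165° is (sin 165°, cos 165°) = (0.2588, -0.9659).
Slope in that direction = a·(0.2588) + b·(-0.9659) = −0.30378.
Apparent dip = arctan|0.30378| = 16.9° (true dip is 18.7°, so apparent ≤ true as expected).

16.9°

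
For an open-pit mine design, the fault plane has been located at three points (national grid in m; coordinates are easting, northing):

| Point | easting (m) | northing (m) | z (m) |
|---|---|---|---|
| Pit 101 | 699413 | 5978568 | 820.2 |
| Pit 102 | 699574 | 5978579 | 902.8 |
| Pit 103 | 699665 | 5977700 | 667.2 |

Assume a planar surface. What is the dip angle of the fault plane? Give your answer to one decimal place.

Let the plane be z = a·easting + b·northing + c.
Pit 102−Pit 101: 161a + 11b = 82.6;  Pit 103−Pit 101: 252a − 868b = −153.
Solving gives a = 0.49126, b = 0.31889.
Gradient magnitude |∇z| = √(a² + b²) = √(0.24133 + 0.10169) = 0.58568.
True dip = arctan(0.58568) = 30.4°, dipping toward WSW (azimuth ≈ 237°).

30.4°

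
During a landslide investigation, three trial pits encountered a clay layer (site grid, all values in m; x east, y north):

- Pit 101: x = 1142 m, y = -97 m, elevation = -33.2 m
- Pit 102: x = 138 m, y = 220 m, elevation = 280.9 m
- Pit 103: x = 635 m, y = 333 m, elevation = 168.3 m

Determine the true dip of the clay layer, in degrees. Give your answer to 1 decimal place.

Let the plane be z = a·x + b·y + c.
Pit 102−Pit 101: −1004a + 317b = 314.1;  Pit 103−Pit 101: −507a + 430b = 201.5.
Solving gives a = −0.26268, b = 0.15888.
Gradient magnitude |∇z| = √(a² + b²) = √(0.06900 + 0.02524) = 0.30700.
True dip = arctan(0.30700) = 17.1°, dipping toward ESE (azimuth ≈ 121°).

17.1°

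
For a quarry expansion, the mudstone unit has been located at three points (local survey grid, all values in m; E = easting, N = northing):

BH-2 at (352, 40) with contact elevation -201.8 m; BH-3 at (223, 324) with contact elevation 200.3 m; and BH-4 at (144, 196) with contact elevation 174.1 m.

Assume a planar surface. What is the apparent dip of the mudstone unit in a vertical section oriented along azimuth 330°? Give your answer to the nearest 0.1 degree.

53.4°

Let the plane be z = a·E + b·N + c.
BH-3−BH-2: −129a + 284b = 402.1;  BH-4−BH-2: −208a + 156b = 375.9.
Solving gives a = −1.13043, b = 0.90237.
Unit vector along 330° is (sin 330°, cos 330°) = (-0.5000, 0.8660).
Slope in that direction = a·(-0.5000) + b·(0.8660) = 1.34669.
Apparent dip = arctan|1.34669| = 53.4° (true dip is 55.3°, so apparent ≤ true as expected).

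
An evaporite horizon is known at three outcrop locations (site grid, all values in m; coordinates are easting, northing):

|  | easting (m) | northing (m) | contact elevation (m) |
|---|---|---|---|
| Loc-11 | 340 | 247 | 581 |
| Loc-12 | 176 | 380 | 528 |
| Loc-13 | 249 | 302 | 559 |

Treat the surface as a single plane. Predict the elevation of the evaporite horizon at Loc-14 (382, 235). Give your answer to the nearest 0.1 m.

585.9 m

Two edge vectors: Loc-11→Loc-12 = (-164, 133, -53), Loc-11→Loc-13 = (-91, 55, -22).
Normal n = (Loc-11→Loc-12) × (Loc-11→Loc-13) = (-11, 1215, 3083).
So ∂z/∂easting = −n_x/n_z = 0.00357 and ∂z/∂northing = −n_y/n_z = −0.39410.
Intercept c from Loc-11: 581 − 1.21 + 97.34 = 677.13.
At (382, 235): z = 1.4 − 92.6 + 677.13 = 585.9 m.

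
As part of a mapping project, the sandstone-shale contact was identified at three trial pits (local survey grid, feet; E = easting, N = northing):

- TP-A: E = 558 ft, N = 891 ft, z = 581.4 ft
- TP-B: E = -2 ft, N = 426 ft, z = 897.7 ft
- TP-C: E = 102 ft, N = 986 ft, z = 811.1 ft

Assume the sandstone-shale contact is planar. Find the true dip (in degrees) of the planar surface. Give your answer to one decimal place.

27.4°

Let the plane be z = a·E + b·N + c.
TP-B−TP-A: −560a − 465b = 316.3;  TP-C−TP-A: −456a + 95b = 229.7.
Solving gives a = −0.51598, b = −0.05882.
Gradient magnitude |∇z| = √(a² + b²) = √(0.26624 + 0.00346) = 0.51932.
True dip = arctan(0.51932) = 27.4°, dipping toward E (azimuth ≈ 083°).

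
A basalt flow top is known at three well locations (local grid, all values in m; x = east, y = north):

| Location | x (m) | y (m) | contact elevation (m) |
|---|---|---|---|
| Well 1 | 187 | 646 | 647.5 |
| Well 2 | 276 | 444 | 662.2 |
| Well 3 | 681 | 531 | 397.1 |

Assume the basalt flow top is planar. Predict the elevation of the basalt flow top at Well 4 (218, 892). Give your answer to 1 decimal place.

Let the plane be z = a·x + b·y + c.
Well 2−Well 1: 89a − 202b = 14.7;  Well 3−Well 1: 494a − 115b = −250.4.
Solving gives a = −0.58369, b = −0.32994.
Then c = 647.5 − a·187 − b·646 = 969.79.
At (218, 892): z = −127.2 − 294.3 + 969.79 = 548.2 m.

548.2 m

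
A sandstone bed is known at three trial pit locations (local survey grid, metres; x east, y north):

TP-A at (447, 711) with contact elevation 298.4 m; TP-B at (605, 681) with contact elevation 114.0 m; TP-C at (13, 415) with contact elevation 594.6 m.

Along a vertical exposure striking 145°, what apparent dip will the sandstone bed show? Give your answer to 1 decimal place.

Two edge vectors: TP-A→TP-B = (158, -30, -184.4), TP-A→TP-C = (-434, -296, 296.2).
Normal n = (TP-A→TP-B) × (TP-A→TP-C) = (-63468.4, 33230, -59788).
So ∂z/∂x = −n_x/n_z = −1.06156 and ∂z/∂y = −n_y/n_z = 0.55580.
Unit vector along 145° is (sin 145°, cos 145°) = (0.5736, -0.8192).
Slope in that direction = a·(0.5736) + b·(-0.8192) = −1.06417.
Apparent dip = arctan|1.06417| = 46.8° (true dip is 50.2°, so apparent ≤ true as expected).

46.8°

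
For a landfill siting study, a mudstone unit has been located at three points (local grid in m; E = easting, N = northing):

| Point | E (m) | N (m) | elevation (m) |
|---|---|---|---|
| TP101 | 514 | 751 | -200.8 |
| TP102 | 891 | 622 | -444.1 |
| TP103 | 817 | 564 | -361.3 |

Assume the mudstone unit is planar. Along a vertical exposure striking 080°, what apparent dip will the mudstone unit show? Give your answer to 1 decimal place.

Two edge vectors: TP101→TP102 = (377, -129, -243.3), TP101→TP103 = (303, -187, -160.5).
Normal n = (TP101→TP102) × (TP101→TP103) = (-24792.6, -13211.4, -31412).
So ∂z/∂E = −n_x/n_z = −0.78927 and ∂z/∂N = −n_y/n_z = −0.42058.
Unit vector along 080° is (sin 80°, cos 80°) = (0.9848, 0.1736).
Slope in that direction = a·(0.9848) + b·(0.1736) = −0.85031.
Apparent dip = arctan|0.85031| = 40.4° (true dip is 41.8°, so apparent ≤ true as expected).

40.4°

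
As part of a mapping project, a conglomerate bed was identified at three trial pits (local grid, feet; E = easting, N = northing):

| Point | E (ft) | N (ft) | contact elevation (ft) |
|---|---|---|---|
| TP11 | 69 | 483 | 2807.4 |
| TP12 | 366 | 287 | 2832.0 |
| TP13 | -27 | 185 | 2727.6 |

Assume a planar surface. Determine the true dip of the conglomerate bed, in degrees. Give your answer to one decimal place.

16.3°

Let the plane be z = a·E + b·N + c.
TP12−TP11: 297a − 196b = 24.6;  TP13−TP11: −96a − 298b = −79.8.
Solving gives a = 0.21404, b = 0.19883.
Gradient magnitude |∇z| = √(a² + b²) = √(0.04581 + 0.03953) = 0.29214.
True dip = arctan(0.29214) = 16.3°, dipping toward SW (azimuth ≈ 227°).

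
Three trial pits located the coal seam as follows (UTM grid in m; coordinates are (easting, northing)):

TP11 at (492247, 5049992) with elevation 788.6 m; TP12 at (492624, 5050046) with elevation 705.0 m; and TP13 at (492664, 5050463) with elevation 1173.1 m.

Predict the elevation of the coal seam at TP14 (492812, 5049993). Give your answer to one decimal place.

Two edge vectors: TP11→TP12 = (377, 54, -83.6), TP11→TP13 = (417, 471, 384.5).
Normal n = (TP11→TP12) × (TP11→TP13) = (60138.6, -179817.7, 155049).
So ∂z/∂E = −n_x/n_z = −0.387868351 and ∂z/∂N = −n_y/n_z = 1.159747564.
Intercept c from TP11: 788.6 + 190927.03 − 5856715.92 = −5665000.29.
At (492812, 5049993): z = −191146.2 + 5856717.1 − 5665000.29 = 570.6 m.

570.6 m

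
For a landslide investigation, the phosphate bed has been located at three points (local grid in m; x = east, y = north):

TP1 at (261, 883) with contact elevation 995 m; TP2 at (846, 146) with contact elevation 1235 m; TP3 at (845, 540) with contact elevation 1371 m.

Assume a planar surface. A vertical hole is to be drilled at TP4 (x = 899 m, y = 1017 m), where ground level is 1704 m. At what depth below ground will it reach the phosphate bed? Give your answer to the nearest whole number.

122 m

Let the plane be z = a·x + b·y + c.
TP2−TP1: 585a − 737b = 240;  TP3−TP1: 584a − 343b = 376.
Solving gives a = 0.84783, b = 0.34733.
Then c = 995 − a·261 − b·883 = 467.02.
At (899, 1017): z_contact = 762.2 + 353.2 + 467.02 = 1582.5 m.
Depth below ground = 1704 − 1582.5 = 122 m.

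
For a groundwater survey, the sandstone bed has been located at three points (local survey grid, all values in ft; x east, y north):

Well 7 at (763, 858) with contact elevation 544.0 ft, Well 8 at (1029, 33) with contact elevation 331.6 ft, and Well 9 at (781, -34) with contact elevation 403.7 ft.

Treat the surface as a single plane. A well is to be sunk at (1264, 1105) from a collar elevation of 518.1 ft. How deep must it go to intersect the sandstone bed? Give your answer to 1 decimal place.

Let the plane be z = a·x + b·y + c.
Well 8−Well 7: 266a − 825b = −212.4;  Well 9−Well 7: 18a − 892b = −140.3.
Solving gives a = −0.331412, b = 0.150599.
Then c = 544 − a·763 − b·858 = 667.65.
At (1264, 1105): z_contact = −418.90 + 166.41 + 667.65 = 415.16 ft.
Depth below ground = 518.1 − 415.16 = 102.9 ft.

102.9 ft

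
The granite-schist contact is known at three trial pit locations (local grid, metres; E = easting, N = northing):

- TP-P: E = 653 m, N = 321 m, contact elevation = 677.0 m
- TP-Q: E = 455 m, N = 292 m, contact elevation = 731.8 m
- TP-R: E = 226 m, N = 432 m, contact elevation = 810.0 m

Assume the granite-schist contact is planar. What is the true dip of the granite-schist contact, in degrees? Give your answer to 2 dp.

16.78°

Let the plane be z = a·E + b·N + c.
TP-Q−TP-P: −198a − 29b = 54.8;  TP-R−TP-P: −427a + 111b = 133.
Solving gives a = −0.28928, b = 0.08540.
Gradient magnitude |∇z| = √(a² + b²) = √(0.08368 + 0.00729) = 0.30162.
True dip = arctan(0.30162) = 16.78°, dipping toward ESE (azimuth ≈ 106°).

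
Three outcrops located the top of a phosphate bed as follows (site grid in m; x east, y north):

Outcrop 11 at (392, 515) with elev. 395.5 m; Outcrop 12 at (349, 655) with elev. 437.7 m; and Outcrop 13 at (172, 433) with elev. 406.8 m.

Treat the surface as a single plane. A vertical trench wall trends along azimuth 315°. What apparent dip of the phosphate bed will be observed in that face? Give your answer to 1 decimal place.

15.9°

Let the plane be z = a·x + b·y + c.
Outcrop 12−Outcrop 11: −43a + 140b = 42.2;  Outcrop 13−Outcrop 11: −220a − 82b = 11.3.
Solving gives a = −0.14690, b = 0.25631.
Unit vector along 315° is (sin 315°, cos 315°) = (-0.7071, 0.7071).
Slope in that direction = a·(-0.7071) + b·(0.7071) = 0.28511.
Apparent dip = arctan|0.28511| = 15.9° (true dip is 16.5°, so apparent ≤ true as expected).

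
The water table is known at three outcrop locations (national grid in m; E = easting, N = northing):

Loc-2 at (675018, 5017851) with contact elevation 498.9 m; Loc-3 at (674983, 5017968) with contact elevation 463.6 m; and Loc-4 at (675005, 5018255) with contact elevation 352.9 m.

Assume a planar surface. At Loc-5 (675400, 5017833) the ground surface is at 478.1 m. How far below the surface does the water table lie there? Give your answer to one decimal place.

58.0 m

Two edge vectors: Loc-2→Loc-3 = (-35, 117, -35.3), Loc-2→Loc-4 = (-13, 404, -146).
Normal n = (Loc-2→Loc-3) × (Loc-2→Loc-4) = (-2820.8, -4651.1, -12619).
So ∂z/∂E = −n_x/n_z = −0.223535938 and ∂z/∂N = −n_y/n_z = −0.368579127.
Intercept c from Loc-2: 498.9 + 150890.78 + 1849475.14 = 2000864.82.
At (675400, 5017833): z_contact = −150976.17 − 1849468.51 + 2000864.82 = 420.14 m.
Depth below ground = 478.1 − 420.14 = 58.0 m.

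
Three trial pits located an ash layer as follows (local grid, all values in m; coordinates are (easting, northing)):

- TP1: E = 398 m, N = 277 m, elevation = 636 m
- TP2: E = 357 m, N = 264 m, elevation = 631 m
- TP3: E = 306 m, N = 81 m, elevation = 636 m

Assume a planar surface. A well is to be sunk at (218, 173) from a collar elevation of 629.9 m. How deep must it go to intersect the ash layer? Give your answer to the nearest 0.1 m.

Let the plane be z = a·E + b·N + c.
TP2−TP1: −41a − 13b = −5;  TP3−TP1: −92a − 196b = 0.
Solving gives a = 0.14327, b = −0.06725.
Then c = 636 − a·398 − b·277 = 597.61.
At (218, 173): z_contact = 31.23 − 11.63 + 597.61 = 617.20 m.
Depth below ground = 629.9 − 617.20 = 12.7 m.

12.7 m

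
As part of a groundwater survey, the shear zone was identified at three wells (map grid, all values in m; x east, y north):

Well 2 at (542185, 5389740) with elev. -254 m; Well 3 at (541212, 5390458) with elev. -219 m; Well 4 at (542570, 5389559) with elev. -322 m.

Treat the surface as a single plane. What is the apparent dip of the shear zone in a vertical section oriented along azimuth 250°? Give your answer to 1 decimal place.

30.0°

Let the plane be z = a·x + b·y + c.
Well 3−Well 2: −973a + 718b = 35;  Well 4−Well 2: 385a − 181b = −68.
Solving gives a = −0.42355, b = −0.52523.
Unit vector along 250° is (sin 250°, cos 250°) = (-0.9397, -0.3420).
Slope in that direction = a·(-0.9397) + b·(-0.3420) = 0.57764.
Apparent dip = arctan|0.57764| = 30.0° (true dip is 34.0°, so apparent ≤ true as expected).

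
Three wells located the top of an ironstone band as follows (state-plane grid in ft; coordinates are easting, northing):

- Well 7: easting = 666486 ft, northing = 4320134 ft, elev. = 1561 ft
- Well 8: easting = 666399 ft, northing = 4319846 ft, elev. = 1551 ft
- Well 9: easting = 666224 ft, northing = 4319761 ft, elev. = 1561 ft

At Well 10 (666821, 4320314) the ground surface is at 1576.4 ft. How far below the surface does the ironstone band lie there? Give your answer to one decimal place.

Two edge vectors: Well 7→Well 8 = (-87, -288, -10), Well 7→Well 9 = (-262, -373, 0).
Normal n = (Well 7→Well 8) × (Well 7→Well 9) = (-3730, 2620, -43005).
So ∂z/∂easting = −n_x/n_z = −0.086734101 and ∂z/∂northing = −n_y/n_z = 0.060923148.
Intercept c from Well 7: 1561 + 57807.06 − 263196.17 = −203828.10.
At (666821, 4320314): z_contact = −57836.12 + 263207.13 − 203828.10 = 1542.91 ft.
Depth below ground = 1576.4 − 1542.91 = 33.5 ft.

33.5 ft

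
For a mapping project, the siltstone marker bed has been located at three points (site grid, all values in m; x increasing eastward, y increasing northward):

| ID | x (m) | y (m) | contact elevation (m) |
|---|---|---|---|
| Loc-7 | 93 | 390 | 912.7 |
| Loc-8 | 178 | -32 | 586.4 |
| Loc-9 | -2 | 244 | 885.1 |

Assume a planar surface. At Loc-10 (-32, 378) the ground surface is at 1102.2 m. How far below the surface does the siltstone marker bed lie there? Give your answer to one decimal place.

111.4 m

Two edge vectors: Loc-7→Loc-8 = (85, -422, -326.3), Loc-7→Loc-9 = (-95, -146, -27.6).
Normal n = (Loc-7→Loc-8) × (Loc-7→Loc-9) = (-35992.6, 33344.5, -52500).
So ∂z/∂x = −n_x/n_z = −0.68557 and ∂z/∂y = −n_y/n_z = 0.63513.
Intercept c from Loc-7: 912.7 + 63.76 − 247.70 = 728.76.
At (-32, 378): z_contact = 21.94 + 240.08 + 728.76 = 990.78 m.
Depth below ground = 1102.2 − 990.78 = 111.4 m.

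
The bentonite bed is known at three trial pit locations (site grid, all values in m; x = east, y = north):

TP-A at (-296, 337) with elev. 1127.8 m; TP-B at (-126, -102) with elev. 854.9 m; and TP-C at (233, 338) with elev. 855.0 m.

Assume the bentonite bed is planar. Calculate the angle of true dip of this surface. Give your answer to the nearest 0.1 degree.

Let the plane be z = a·x + b·y + c.
TP-B−TP-A: 170a − 439b = −272.9;  TP-C−TP-A: 529a + 1b = −272.8.
Solving gives a = −0.51649, b = 0.42163.
Gradient magnitude |∇z| = √(a² + b²) = √(0.26676 + 0.17778) = 0.66673.
True dip = arctan(0.66673) = 33.7°, dipping toward SE (azimuth ≈ 129°).

33.7°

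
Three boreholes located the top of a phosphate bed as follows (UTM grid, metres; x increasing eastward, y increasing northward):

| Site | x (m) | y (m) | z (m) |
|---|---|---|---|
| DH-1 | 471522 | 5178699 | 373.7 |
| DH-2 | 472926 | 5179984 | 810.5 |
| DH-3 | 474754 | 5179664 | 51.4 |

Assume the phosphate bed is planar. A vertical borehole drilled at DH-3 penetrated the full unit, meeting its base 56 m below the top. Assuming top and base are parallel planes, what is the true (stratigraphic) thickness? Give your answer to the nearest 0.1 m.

Two edge vectors: DH-1→DH-2 = (1404, 1285, 436.8), DH-1→DH-3 = (3232, 965, -322.3).
Normal n = (DH-1→DH-2) × (DH-1→DH-3) = (-835667.5, 1864246.8, -2798260).
So ∂z/∂x = −n_x/n_z = −0.29864 and ∂z/∂y = −n_y/n_z = 0.66622.
|∇z| = √(a²+b²) = 0.73009, so dip δ = arctan(0.73009) = 36.13°.
True thickness = vertical thickness × cos δ = 56 × cos 36.13° = 45.2 m.

45.2 m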